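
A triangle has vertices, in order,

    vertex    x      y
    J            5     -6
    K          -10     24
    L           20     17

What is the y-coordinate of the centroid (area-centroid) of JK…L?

Apply the shoelace (surveyor's) formula. First the cross-terms c_i = x_i·y_{i+1} − x_{i+1}·y_i:
  60, -650, -205  ⇒  2A = -795, A = -397.5.
Then Σ (y_i + y_{i+1})·c_i = -27825, so ȳ = -27825 / (6·(-397.5)) = 35/3.

35/3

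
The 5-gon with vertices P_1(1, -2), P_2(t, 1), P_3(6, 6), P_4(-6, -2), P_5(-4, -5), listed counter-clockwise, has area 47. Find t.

Write out the shoelace sum; only the two edges meeting at P_2 involve t:
2·Area = [(1·1 − t·(-2)) + (t·6 − 6·1)] + 59
       = 8·t + 54 = 94
⇒ t = 5.

5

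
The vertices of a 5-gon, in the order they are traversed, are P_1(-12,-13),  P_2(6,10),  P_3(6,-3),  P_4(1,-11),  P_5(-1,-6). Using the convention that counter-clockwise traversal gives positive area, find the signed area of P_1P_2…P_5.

-129.5

Apply the shoelace (surveyor's) formula: 2A = Σ (x_i·y_{i+1} − x_{i+1}·y_i), indices taken mod 5.
Cross-terms: -42, -78, -63, -17, -59  ⇒  Σ = -259
Signed area = Σ/2 = -129.5 (negative ⇒ clockwise traversal).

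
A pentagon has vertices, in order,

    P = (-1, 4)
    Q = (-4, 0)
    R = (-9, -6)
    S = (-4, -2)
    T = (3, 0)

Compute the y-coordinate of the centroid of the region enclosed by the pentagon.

1/39

Apply the surveyor's formula. First the cross-terms c_i = x_i·y_{i+1} − x_{i+1}·y_i:
  16, 24, -6, 6, 12  ⇒  2A = 52, A = 26.
Then Σ (y_i + y_{i+1})·c_i = 4, so ȳ = 4 / (6·26) = 1/39.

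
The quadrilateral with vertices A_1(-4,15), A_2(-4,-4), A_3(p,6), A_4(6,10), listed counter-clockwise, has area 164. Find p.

13

The doubled signed area Σ (x_i y_{i+1} − x_{i+1} y_i) is linear in p.
With p=0 it equals 146; the coefficient of p is 14 (from the two edges through A_3).
So 14·p + 146 = 2·164 = 328 ⇒ p = 13.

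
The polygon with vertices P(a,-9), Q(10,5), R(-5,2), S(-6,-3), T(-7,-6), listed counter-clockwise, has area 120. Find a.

Write out the shoelace sum; only the two edges meeting at P involve a:
2·Area = [((-7)·(-9) − a·(-6)) + (a·5 − 10·(-9))] + 87
       = 11·a + 240 = 240
⇒ a = 0.

0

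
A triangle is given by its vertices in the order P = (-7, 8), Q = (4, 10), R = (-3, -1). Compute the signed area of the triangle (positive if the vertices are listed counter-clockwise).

-53.5

P→Q: (-7)(10) − (4)(8) = -102
Q→R: (4)(-1) − (-3)(10) = 26
R→P: (-3)(8) − (-7)(-1) = -31
Σ = -107
Signed area = Σ/2 = -53.5 (negative ⇒ clockwise traversal).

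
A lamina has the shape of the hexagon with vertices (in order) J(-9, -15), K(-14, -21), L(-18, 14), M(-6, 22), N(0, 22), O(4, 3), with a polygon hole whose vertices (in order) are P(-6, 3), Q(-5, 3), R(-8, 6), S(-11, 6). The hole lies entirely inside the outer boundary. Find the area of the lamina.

Outer boundary:
Σ = (-21) + (-574) + (-312) + (-132) + (-88) + (-33) = -1160
Area = |Σ|/2 = 580.
Hole:
Σ = (-3) + (-6) + (18) + (3) = 12
Area = |Σ|/2 = 6.
Net area = 580 − 6 = 574.

574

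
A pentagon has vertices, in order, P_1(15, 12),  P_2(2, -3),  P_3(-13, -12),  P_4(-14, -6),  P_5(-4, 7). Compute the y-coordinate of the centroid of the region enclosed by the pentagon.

155/213

Apply the surveyor's formula. First the cross-terms c_i = x_i·y_{i+1} − x_{i+1}·y_i:
  -69, -63, -90, -122, -153  ⇒  2A = -497, A = -248.5.
Then Σ (y_i + y_{i+1})·c_i = -1085, so ȳ = -1085 / (6·(-248.5)) = 155/213.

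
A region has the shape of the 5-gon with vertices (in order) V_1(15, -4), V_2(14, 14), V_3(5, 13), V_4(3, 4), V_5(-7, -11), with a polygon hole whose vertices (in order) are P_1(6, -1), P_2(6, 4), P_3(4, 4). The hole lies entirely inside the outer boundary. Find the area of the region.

Outer boundary:
Apply the surveyor's formula: 2A = Σ (x_i·y_{i+1} − x_{i+1}·y_i), indices taken mod 5.
Σ = (266) + (112) + (-19) + (-5) + (193) = 547
Area = |Σ|/2 = 273.5.
Hole:
Apply the surveyor's formula: 2A = Σ (x_i·y_{i+1} − x_{i+1}·y_i), indices taken mod 3.
Cross-terms: 30, 8, -28  ⇒  Σ = 10
Area = |Σ|/2 = 5.
Net area = 273.5 − 5 = 268.5.

268.5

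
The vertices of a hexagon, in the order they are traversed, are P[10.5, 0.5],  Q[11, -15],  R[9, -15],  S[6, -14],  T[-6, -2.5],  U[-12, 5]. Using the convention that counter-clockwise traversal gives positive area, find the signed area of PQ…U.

Apply the surveyor's formula: 2A = Σ (x_i·y_{i+1} − x_{i+1}·y_i), indices taken mod 6.
P→Q: (10.5)(-15) − (11)(0.5) = -163
Q→R: (11)(-15) − (9)(-15) = -30
R→S: (9)(-14) − (6)(-15) = -36
S→T: (6)(-2.5) − (-6)(-14) = -99
T→U: (-6)(5) − (-12)(-2.5) = -60
U→P: (-12)(0.5) − (10.5)(5) = -58.5
Σ = -446.5
Signed area = Σ/2 = -223.25 (negative ⇒ clockwise traversal).

-223.25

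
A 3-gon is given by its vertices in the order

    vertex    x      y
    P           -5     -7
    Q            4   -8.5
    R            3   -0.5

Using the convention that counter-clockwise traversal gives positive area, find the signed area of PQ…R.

35.25

P→Q: (-5)(-8.5) − (4)(-7) = 70.5
Q→R: (4)(-0.5) − (3)(-8.5) = 23.5
R→P: (3)(-7) − (-5)(-0.5) = -23.5
Σ = 70.5
Signed area = Σ/2 = 35.25 (positive ⇒ counter-clockwise traversal).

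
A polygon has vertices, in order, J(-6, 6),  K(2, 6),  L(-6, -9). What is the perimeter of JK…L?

40

|JK| = √((8)² + (0)²) = √64 = 8
|KL| = √((-8)² + (-15)²) = √289 = 17
|LJ| = √((0)² + (15)²) = √225 = 15
Perimeter = 8 + 17 + 15 = 40.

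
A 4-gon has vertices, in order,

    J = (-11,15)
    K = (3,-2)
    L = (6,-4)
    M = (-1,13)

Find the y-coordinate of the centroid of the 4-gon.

1317/179

Apply the shoelace formula. First the cross-terms c_i = x_i·y_{i+1} − x_{i+1}·y_i:
  -23, 0, 74, 128  ⇒  2A = 179, A = 89.5.
Then Σ (y_i + y_{i+1})·c_i = 3951, so ȳ = 3951 / (6·89.5) = 1317/179.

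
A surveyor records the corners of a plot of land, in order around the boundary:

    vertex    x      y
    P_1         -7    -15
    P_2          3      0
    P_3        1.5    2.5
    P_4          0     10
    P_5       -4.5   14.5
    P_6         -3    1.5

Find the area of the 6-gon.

Apply the surveyor's formula: 2A = Σ (x_i·y_{i+1} − x_{i+1}·y_i), indices taken mod 6.
Σ = (45) + (7.5) + (15) + (45) + (36.75) + (55.5) = 204.75
Area = |Σ|/2 = 102.375.

102.375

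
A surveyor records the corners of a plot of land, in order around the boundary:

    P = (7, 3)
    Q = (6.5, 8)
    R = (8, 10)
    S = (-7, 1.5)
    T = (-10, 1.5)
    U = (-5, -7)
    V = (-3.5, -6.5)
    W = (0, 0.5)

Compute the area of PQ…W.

102.125

Cross-terms: 36.5, 1, 82, 4.5, 77.5, 8, -1.75, -3.5  ⇒  Σ = 204.25
Area = |Σ|/2 = 102.125.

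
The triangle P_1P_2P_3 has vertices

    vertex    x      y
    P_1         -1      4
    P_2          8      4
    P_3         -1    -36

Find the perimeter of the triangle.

|P_1P_2| = √((9)² + (0)²) = √81 = 9
|P_2P_3| = √((-9)² + (-40)²) = √1681 = 41
|P_3P_1| = √((0)² + (40)²) = √1600 = 40
Perimeter = 9 + 41 + 40 = 90.

90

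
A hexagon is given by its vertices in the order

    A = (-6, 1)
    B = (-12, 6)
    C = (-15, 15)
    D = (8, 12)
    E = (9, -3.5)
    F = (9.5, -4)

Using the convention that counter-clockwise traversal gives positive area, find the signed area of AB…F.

Apply the shoelace (surveyor's) formula: 2A = Σ (x_i·y_{i+1} − x_{i+1}·y_i), indices taken mod 6.
Cross-terms: -24, -90, -300, -136, -2.75, -14.5  ⇒  Σ = -567.25
Signed area = Σ/2 = -283.625 (negative ⇒ clockwise traversal).

-283.625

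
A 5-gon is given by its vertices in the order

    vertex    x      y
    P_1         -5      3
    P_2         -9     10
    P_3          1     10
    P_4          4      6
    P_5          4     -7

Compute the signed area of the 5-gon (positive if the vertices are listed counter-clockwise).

Cross-terms: -23, -100, -34, -52, -23  ⇒  Σ = -232
Signed area = Σ/2 = -116 (negative ⇒ clockwise traversal).

-116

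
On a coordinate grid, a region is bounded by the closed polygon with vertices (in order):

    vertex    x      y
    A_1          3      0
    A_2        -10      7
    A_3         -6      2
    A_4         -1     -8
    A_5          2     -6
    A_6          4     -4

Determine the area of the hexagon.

71.5

Apply the shoelace formula: 2A = Σ (x_i·y_{i+1} − x_{i+1}·y_i), indices taken mod 6.
A_1→A_2: (3)(7) − (-10)(0) = 21
A_2→A_3: (-10)(2) − (-6)(7) = 22
A_3→A_4: (-6)(-8) − (-1)(2) = 50
A_4→A_5: (-1)(-6) − (2)(-8) = 22
A_5→A_6: (2)(-4) − (4)(-6) = 16
A_6→A_1: (4)(0) − (3)(-4) = 12
Σ = 143
Area = |Σ|/2 = 71.5.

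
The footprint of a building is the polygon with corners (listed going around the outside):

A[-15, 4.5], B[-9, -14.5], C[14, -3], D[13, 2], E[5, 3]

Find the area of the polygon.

Apply the shoelace (surveyor's) formula: 2A = Σ (x_i·y_{i+1} − x_{i+1}·y_i), indices taken mod 5.
Cross-terms: 258, 230, 67, 29, 67.5  ⇒  Σ = 651.5
Area = |Σ|/2 = 325.75.

325.75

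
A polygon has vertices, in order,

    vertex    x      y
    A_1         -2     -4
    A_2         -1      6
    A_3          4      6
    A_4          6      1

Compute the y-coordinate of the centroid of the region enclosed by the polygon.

11/6

Apply the surveyor's formula. First the cross-terms c_i = x_i·y_{i+1} − x_{i+1}·y_i:
  -16, -30, -32, -22  ⇒  2A = -100, A = -50.
Then Σ (y_i + y_{i+1})·c_i = -550, so ȳ = -550 / (6·(-50)) = 11/6.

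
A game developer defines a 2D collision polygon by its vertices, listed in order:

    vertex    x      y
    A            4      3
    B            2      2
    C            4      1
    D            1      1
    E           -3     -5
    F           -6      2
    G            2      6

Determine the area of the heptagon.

Apply the shoelace formula: 2A = Σ (x_i·y_{i+1} − x_{i+1}·y_i), indices taken mod 7.
Σ = (2) + (-6) + (3) + (-2) + (-36) + (-40) + (-18) = -97
Area = |Σ|/2 = 48.5.

48.5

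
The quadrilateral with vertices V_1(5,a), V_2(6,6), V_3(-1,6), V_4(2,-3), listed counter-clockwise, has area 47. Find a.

-4

Write out the shoelace sum; only the two edges meeting at V_1 involve a:
2·Area = [(2·a − 5·(-3)) + (5·6 − 6·a)] + 33
       = -4·a + 78 = 94
⇒ a = -4.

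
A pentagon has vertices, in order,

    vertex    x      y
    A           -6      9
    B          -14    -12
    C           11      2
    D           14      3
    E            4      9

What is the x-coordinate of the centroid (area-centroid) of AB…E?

-325/219

Apply the shoelace formula. First the cross-terms c_i = x_i·y_{i+1} − x_{i+1}·y_i:
  198, 104, 5, 114, 90  ⇒  2A = 511, A = 255.5.
Then Σ (x_i + x_{i+1})·c_i = -2275, so x̄ = -2275 / (6·255.5) = -325/219.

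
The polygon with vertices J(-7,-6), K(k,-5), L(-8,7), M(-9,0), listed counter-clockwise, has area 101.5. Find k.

The doubled signed area Σ (x_i y_{i+1} − x_{i+1} y_i) is linear in k.
With k=0 it equals 112; the coefficient of k is 13 (from the two edges through K).
So 13·k + 112 = 2·101.5 = 203 ⇒ k = 7.

7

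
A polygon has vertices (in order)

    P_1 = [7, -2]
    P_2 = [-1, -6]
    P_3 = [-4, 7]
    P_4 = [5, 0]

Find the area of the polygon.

P_1→P_2: (7)(-6) − (-1)(-2) = -44
P_2→P_3: (-1)(7) − (-4)(-6) = -31
P_3→P_4: (-4)(0) − (5)(7) = -35
P_4→P_1: (5)(-2) − (7)(0) = -10
Σ = -120
Area = |Σ|/2 = 60.

60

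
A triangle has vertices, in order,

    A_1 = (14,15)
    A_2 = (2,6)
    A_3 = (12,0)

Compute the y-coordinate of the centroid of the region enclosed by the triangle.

7

Apply the surveyor's formula. First the cross-terms c_i = x_i·y_{i+1} − x_{i+1}·y_i:
  54, -72, 180  ⇒  2A = 162, A = 81.
Then Σ (y_i + y_{i+1})·c_i = 3402, so ȳ = 3402 / (6·81) = 7.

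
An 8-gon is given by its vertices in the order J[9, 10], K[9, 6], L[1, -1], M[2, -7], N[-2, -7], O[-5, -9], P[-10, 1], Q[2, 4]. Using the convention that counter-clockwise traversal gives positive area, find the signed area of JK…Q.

J→K: (9)(6) − (9)(10) = -36
K→L: (9)(-1) − (1)(6) = -15
L→M: (1)(-7) − (2)(-1) = -5
M→N: (2)(-7) − (-2)(-7) = -28
N→O: (-2)(-9) − (-5)(-7) = -17
O→P: (-5)(1) − (-10)(-9) = -95
P→Q: (-10)(4) − (2)(1) = -42
Q→J: (2)(10) − (9)(4) = -16
Σ = -254
Signed area = Σ/2 = -127 (negative ⇒ clockwise traversal).

-127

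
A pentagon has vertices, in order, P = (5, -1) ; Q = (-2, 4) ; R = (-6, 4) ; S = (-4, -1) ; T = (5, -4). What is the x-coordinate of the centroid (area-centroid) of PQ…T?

-41/92

Apply Gauss's area formula. First the cross-terms c_i = x_i·y_{i+1} − x_{i+1}·y_i:
  18, 16, 22, 21, 15  ⇒  2A = 92, A = 46.
Then Σ (x_i + x_{i+1})·c_i = -123, so x̄ = -123 / (6·46) = -41/92.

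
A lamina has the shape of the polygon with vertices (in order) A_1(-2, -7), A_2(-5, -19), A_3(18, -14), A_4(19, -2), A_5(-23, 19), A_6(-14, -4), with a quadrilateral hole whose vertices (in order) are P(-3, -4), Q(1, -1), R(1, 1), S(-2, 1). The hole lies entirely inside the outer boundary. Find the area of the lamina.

692.5

Outer boundary:
Apply the shoelace (surveyor's) formula: 2A = Σ (x_i·y_{i+1} − x_{i+1}·y_i), indices taken mod 6.
Σ = (3) + (412) + (230) + (315) + (358) + (90) = 1408
Area = |Σ|/2 = 704.
Hole:
Apply the shoelace formula: 2A = Σ (x_i·y_{i+1} − x_{i+1}·y_i), indices taken mod 4.
Cross-terms: 7, 2, 3, 11  ⇒  Σ = 23
Area = |Σ|/2 = 11.5.
Net area = 704 − 11.5 = 692.5.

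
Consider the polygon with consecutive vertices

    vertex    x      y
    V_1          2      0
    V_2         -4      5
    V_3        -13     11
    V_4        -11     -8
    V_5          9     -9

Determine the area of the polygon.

Apply the shoelace (surveyor's) formula: 2A = Σ (x_i·y_{i+1} − x_{i+1}·y_i), indices taken mod 5.
Σ = (10) + (21) + (225) + (171) + (18) = 445
Area = |Σ|/2 = 222.5.

222.5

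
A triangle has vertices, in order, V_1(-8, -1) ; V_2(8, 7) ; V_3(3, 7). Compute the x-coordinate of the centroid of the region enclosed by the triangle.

Apply the surveyor's formula. First the cross-terms c_i = x_i·y_{i+1} − x_{i+1}·y_i:
  -48, 35, 53  ⇒  2A = 40, A = 20.
Then Σ (x_i + x_{i+1})·c_i = 120, so x̄ = 120 / (6·20) = 1.

1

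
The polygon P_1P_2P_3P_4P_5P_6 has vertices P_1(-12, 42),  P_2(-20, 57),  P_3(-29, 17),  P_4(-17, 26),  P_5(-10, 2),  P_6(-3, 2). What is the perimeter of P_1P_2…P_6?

146

|P_1P_2| = √((-8)² + (15)²) = √289 = 17
|P_2P_3| = √((-9)² + (-40)²) = √1681 = 41
|P_3P_4| = √((12)² + (9)²) = √225 = 15
|P_4P_5| = √((7)² + (-24)²) = √625 = 25
|P_5P_6| = √((7)² + (0)²) = √49 = 7
|P_6P_1| = √((-9)² + (40)²) = √1681 = 41
Perimeter = 17 + 41 + 15 + 25 + 7 + 41 = 146.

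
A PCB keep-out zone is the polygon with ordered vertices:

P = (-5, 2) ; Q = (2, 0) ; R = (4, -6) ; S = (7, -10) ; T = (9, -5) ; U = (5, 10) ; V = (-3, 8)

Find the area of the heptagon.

Σ = (-4) + (-12) + (2) + (55) + (115) + (70) + (34) = 260
Area = |Σ|/2 = 130.

130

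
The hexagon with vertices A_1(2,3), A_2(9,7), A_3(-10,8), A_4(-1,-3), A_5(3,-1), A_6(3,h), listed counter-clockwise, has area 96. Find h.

3

The doubled signed area Σ (x_i y_{i+1} − x_{i+1} y_i) is linear in h.
With h=0 it equals 189; the coefficient of h is 1 (from the two edges through A_6).
So 1·h + 189 = 2·96 = 192 ⇒ h = 3.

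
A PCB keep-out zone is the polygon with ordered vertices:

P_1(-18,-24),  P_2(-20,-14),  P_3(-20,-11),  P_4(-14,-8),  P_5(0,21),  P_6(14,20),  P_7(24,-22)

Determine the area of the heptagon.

Σ = (-228) + (-60) + (6) + (-294) + (-294) + (-788) + (-972) = -2630
Area = |Σ|/2 = 1315.

1315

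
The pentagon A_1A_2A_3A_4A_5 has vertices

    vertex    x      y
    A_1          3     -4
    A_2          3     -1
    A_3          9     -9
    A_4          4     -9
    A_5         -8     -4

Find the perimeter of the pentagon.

42

|A_1A_2| = √((0)² + (3)²) = √9 = 3
|A_2A_3| = √((6)² + (-8)²) = √100 = 10
|A_3A_4| = √((-5)² + (0)²) = √25 = 5
|A_4A_5| = √((-12)² + (5)²) = √169 = 13
|A_5A_1| = √((11)² + (0)²) = √121 = 11
Perimeter = 3 + 10 + 5 + 13 + 11 = 42.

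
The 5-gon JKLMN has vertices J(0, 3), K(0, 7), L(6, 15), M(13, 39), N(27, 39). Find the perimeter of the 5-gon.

|JK| = √((0)² + (4)²) = √16 = 4
|KL| = √((6)² + (8)²) = √100 = 10
|LM| = √((7)² + (24)²) = √625 = 25
|MN| = √((14)² + (0)²) = √196 = 14
|NJ| = √((-27)² + (-36)²) = √2025 = 45
Perimeter = 4 + 10 + 25 + 14 + 45 = 98.

98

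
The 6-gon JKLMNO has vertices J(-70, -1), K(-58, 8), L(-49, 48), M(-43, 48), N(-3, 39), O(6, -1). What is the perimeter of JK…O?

|JK| = √((12)² + (9)²) = √225 = 15
|KL| = √((9)² + (40)²) = √1681 = 41
|LM| = √((6)² + (0)²) = √36 = 6
|MN| = √((40)² + (-9)²) = √1681 = 41
|NO| = √((9)² + (-40)²) = √1681 = 41
|OJ| = √((-76)² + (0)²) = √5776 = 76
Perimeter = 15 + 41 + 6 + 41 + 41 + 76 = 220.

220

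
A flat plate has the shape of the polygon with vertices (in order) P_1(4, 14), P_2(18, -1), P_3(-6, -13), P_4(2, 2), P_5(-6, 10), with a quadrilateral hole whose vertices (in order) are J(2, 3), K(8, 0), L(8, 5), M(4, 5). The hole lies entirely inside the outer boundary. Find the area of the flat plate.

268

Outer boundary:
Cross-terms: -256, -240, 14, 32, -124  ⇒  Σ = -574
Area = |Σ|/2 = 287.
Hole:
Apply the surveyor's formula: 2A = Σ (x_i·y_{i+1} − x_{i+1}·y_i), indices taken mod 4.
Cross-terms: -24, 40, 20, 2  ⇒  Σ = 38
Area = |Σ|/2 = 19.
Net area = 287 − 19 = 268.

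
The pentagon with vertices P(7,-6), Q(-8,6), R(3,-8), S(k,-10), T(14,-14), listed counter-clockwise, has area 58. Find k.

The doubled signed area Σ (x_i y_{i+1} − x_{i+1} y_i) is linear in k.
With k=0 it equals 164; the coefficient of k is -6 (from the two edges through S).
So -6·k + 164 = 2·58 = 116 ⇒ k = 8.

8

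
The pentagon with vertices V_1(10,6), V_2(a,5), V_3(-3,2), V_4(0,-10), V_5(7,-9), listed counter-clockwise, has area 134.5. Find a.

Write out the shoelace sum; only the two edges meeting at V_2 involve a:
2·Area = [(10·5 − a·6) + (a·2 − (-3)·5)] + 232
       = -4·a + 297 = 269
⇒ a = 7.

7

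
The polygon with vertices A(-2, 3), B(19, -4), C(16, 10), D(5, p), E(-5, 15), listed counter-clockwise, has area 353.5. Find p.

Write out the shoelace sum; only the two edges meeting at D involve p:
2·Area = [(16·p − 5·10) + (5·15 − (-5)·p)] + 220
       = 21·p + 245 = 707
⇒ p = 22.

22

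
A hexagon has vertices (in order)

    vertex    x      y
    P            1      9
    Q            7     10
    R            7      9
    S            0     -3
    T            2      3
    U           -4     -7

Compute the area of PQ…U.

53

Apply the shoelace formula: 2A = Σ (x_i·y_{i+1} − x_{i+1}·y_i), indices taken mod 6.
Σ = (-53) + (-7) + (-21) + (6) + (-2) + (-29) = -106
Area = |Σ|/2 = 53.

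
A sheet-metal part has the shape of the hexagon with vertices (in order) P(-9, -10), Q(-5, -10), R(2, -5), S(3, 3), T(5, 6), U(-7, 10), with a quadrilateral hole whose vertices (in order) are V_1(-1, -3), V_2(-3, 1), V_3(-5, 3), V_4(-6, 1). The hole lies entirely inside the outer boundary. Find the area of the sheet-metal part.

Outer boundary:
Σ = (40) + (45) + (21) + (3) + (92) + (160) = 361
Area = |Σ|/2 = 180.5.
Hole:
V_1→V_2: (-1)(1) − (-3)(-3) = -10
V_2→V_3: (-3)(3) − (-5)(1) = -4
V_3→V_4: (-5)(1) − (-6)(3) = 13
V_4→V_1: (-6)(-3) − (-1)(1) = 19
Σ = 18
Area = |Σ|/2 = 9.
Net area = 180.5 − 9 = 171.5.

171.5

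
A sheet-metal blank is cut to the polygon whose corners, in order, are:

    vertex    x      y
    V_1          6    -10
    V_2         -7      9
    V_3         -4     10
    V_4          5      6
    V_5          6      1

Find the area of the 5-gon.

110.5

Apply the surveyor's formula: 2A = Σ (x_i·y_{i+1} − x_{i+1}·y_i), indices taken mod 5.
V_1→V_2: (6)(9) − (-7)(-10) = -16
V_2→V_3: (-7)(10) − (-4)(9) = -34
V_3→V_4: (-4)(6) − (5)(10) = -74
V_4→V_5: (5)(1) − (6)(6) = -31
V_5→V_1: (6)(-10) − (6)(1) = -66
Σ = -221
Area = |Σ|/2 = 110.5.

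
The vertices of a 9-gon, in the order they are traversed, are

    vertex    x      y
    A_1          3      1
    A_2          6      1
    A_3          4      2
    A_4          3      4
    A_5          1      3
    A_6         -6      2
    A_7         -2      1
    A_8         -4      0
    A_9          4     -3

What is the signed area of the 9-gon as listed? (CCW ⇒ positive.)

Apply Gauss's area formula: 2A = Σ (x_i·y_{i+1} − x_{i+1}·y_i), indices taken mod 9.
Σ = (-3) + (8) + (10) + (5) + (20) + (-2) + (4) + (12) + (13) = 67
Signed area = Σ/2 = 33.5 (positive ⇒ counter-clockwise traversal).

33.5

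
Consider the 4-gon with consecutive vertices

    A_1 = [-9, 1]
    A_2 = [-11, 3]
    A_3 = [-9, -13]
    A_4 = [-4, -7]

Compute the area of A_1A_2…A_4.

49

Apply Gauss's area formula: 2A = Σ (x_i·y_{i+1} − x_{i+1}·y_i), indices taken mod 4.
Cross-terms: -16, 170, 11, -67  ⇒  Σ = 98
Area = |Σ|/2 = 49.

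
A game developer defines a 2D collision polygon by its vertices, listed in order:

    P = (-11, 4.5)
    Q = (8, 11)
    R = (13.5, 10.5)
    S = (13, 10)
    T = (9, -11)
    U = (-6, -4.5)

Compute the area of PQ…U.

Apply Gauss's area formula: 2A = Σ (x_i·y_{i+1} − x_{i+1}·y_i), indices taken mod 6.
Cross-terms: -157, -64.5, -1.5, -233, -106.5, -76.5  ⇒  Σ = -639
Area = |Σ|/2 = 319.5.

319.5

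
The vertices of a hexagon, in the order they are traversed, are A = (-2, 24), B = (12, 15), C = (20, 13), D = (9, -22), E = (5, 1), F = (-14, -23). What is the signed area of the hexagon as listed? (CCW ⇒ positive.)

Apply the shoelace formula: 2A = Σ (x_i·y_{i+1} − x_{i+1}·y_i), indices taken mod 6.
A→B: (-2)(15) − (12)(24) = -318
B→C: (12)(13) − (20)(15) = -144
C→D: (20)(-22) − (9)(13) = -557
D→E: (9)(1) − (5)(-22) = 119
E→F: (5)(-23) − (-14)(1) = -101
F→A: (-14)(24) − (-2)(-23) = -382
Σ = -1383
Signed area = Σ/2 = -691.5 (negative ⇒ clockwise traversal).

-691.5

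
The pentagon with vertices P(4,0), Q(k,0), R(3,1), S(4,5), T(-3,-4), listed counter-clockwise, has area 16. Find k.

Write out the shoelace sum; only the two edges meeting at Q involve k:
2·Area = [(4·0 − k·0) + (k·1 − 3·0)] + 26
       = 1·k + 26 = 32
⇒ k = 6.

6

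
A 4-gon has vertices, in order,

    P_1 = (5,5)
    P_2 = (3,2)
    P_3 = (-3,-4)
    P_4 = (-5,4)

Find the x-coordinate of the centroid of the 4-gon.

Apply the shoelace (surveyor's) formula. First the cross-terms c_i = x_i·y_{i+1} − x_{i+1}·y_i:
  -5, -6, -32, -45  ⇒  2A = -88, A = -44.
Then Σ (x_i + x_{i+1})·c_i = 216, so x̄ = 216 / (6·(-44)) = -9/11.

-9/11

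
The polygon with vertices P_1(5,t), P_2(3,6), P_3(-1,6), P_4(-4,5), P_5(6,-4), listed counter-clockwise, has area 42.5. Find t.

2

Write out the shoelace sum; only the two edges meeting at P_1 involve t:
2·Area = [(6·t − 5·(-4)) + (5·6 − 3·t)] + 29
       = 3·t + 79 = 85
⇒ t = 2.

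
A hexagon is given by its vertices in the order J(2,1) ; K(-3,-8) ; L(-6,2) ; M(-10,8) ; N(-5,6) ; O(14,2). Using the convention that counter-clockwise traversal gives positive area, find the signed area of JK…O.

-99.5

Apply the surveyor's formula: 2A = Σ (x_i·y_{i+1} − x_{i+1}·y_i), indices taken mod 6.
Cross-terms: -13, -54, -28, -20, -94, 10  ⇒  Σ = -199
Signed area = Σ/2 = -99.5 (negative ⇒ clockwise traversal).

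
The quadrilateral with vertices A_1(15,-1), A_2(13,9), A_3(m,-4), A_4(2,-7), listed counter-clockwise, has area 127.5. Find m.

-3

The doubled signed area Σ (x_i y_{i+1} − x_{i+1} y_i) is linear in m.
With m=0 it equals 207; the coefficient of m is -16 (from the two edges through A_3).
So -16·m + 207 = 2·127.5 = 255 ⇒ m = -3.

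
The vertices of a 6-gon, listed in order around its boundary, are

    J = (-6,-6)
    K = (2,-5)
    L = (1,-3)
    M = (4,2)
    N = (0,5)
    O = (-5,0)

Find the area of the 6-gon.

65

J→K: (-6)(-5) − (2)(-6) = 42
K→L: (2)(-3) − (1)(-5) = -1
L→M: (1)(2) − (4)(-3) = 14
M→N: (4)(5) − (0)(2) = 20
N→O: (0)(0) − (-5)(5) = 25
O→J: (-5)(-6) − (-6)(0) = 30
Σ = 130
Area = |Σ|/2 = 65.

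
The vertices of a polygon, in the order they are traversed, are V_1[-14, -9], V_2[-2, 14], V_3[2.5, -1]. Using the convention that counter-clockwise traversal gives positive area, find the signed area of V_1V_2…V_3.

-141.75

Apply Gauss's area formula: 2A = Σ (x_i·y_{i+1} − x_{i+1}·y_i), indices taken mod 3.
Σ = (-214) + (-33) + (-36.5) = -283.5
Signed area = Σ/2 = -141.75 (negative ⇒ clockwise traversal).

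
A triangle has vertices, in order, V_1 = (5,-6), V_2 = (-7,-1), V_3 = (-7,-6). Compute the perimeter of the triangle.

|V_1V_2| = √((-12)² + (5)²) = √169 = 13
|V_2V_3| = √((0)² + (-5)²) = √25 = 5
|V_3V_1| = √((12)² + (0)²) = √144 = 12
Perimeter = 13 + 5 + 12 = 30.

30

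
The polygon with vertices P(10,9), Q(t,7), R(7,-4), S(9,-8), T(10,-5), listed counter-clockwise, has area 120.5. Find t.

-5

Write out the shoelace sum; only the two edges meeting at Q involve t:
2·Area = [(10·7 − t·9) + (t·(-4) − 7·7)] + 155
       = -13·t + 176 = 241
⇒ t = -5.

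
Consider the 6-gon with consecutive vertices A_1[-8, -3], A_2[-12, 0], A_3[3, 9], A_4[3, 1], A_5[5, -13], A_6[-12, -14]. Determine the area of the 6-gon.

Apply the shoelace (surveyor's) formula: 2A = Σ (x_i·y_{i+1} − x_{i+1}·y_i), indices taken mod 6.
Σ = (-36) + (-108) + (-24) + (-44) + (-226) + (-76) = -514
Area = |Σ|/2 = 257.

257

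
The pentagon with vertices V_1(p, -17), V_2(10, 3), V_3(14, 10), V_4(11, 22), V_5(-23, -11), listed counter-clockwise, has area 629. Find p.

4

The doubled signed area Σ (x_i y_{i+1} − x_{i+1} y_i) is linear in p.
With p=0 it equals 1202; the coefficient of p is 14 (from the two edges through V_1).
So 14·p + 1202 = 2·629 = 1258 ⇒ p = 4.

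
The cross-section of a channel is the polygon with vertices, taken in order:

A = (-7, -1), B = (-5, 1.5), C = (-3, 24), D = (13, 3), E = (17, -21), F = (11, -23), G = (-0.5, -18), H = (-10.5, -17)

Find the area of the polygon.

717.25

Apply the shoelace formula: 2A = Σ (x_i·y_{i+1} − x_{i+1}·y_i), indices taken mod 8.
Σ = (-15.5) + (-115.5) + (-321) + (-324) + (-160) + (-209.5) + (-180.5) + (-108.5) = -1434.5
Area = |Σ|/2 = 717.25.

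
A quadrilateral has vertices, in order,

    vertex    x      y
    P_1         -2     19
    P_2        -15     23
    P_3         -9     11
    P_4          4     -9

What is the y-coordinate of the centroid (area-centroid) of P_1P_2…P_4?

505/47

Apply Gauss's area formula. First the cross-terms c_i = x_i·y_{i+1} − x_{i+1}·y_i:
  239, 42, 37, 58  ⇒  2A = 376, A = 188.
Then Σ (y_i + y_{i+1})·c_i = 12120, so ȳ = 12120 / (6·188) = 505/47.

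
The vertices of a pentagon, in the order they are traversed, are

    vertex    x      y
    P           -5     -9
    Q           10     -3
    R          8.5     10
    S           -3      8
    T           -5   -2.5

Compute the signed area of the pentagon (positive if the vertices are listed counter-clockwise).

Apply the shoelace (surveyor's) formula: 2A = Σ (x_i·y_{i+1} − x_{i+1}·y_i), indices taken mod 5.
P→Q: (-5)(-3) − (10)(-9) = 105
Q→R: (10)(10) − (8.5)(-3) = 125.5
R→S: (8.5)(8) − (-3)(10) = 98
S→T: (-3)(-2.5) − (-5)(8) = 47.5
T→P: (-5)(-9) − (-5)(-2.5) = 32.5
Σ = 408.5
Signed area = Σ/2 = 204.25 (positive ⇒ counter-clockwise traversal).

204.25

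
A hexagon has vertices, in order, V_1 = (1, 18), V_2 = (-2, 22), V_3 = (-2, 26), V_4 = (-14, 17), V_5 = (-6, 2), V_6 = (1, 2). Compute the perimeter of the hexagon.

|V_1V_2| = √((-3)² + (4)²) = √25 = 5
|V_2V_3| = √((0)² + (4)²) = √16 = 4
|V_3V_4| = √((-12)² + (-9)²) = √225 = 15
|V_4V_5| = √((8)² + (-15)²) = √289 = 17
|V_5V_6| = √((7)² + (0)²) = √49 = 7
|V_6V_1| = √((0)² + (16)²) = √256 = 16
Perimeter = 5 + 4 + 15 + 17 + 7 + 16 = 64.

64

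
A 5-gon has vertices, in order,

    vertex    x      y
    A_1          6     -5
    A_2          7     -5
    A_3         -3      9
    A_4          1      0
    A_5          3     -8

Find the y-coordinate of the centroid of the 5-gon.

Apply the shoelace (surveyor's) formula. First the cross-terms c_i = x_i·y_{i+1} − x_{i+1}·y_i:
  5, 48, -9, -8, 33  ⇒  2A = 69, A = 34.5.
Then Σ (y_i + y_{i+1})·c_i = -304, so ȳ = -304 / (6·34.5) = -304/207.

-304/207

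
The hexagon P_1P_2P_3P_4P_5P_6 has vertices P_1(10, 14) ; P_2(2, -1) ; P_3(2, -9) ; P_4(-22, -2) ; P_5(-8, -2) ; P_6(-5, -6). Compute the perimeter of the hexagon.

94

|P_1P_2| = √((-8)² + (-15)²) = √289 = 17
|P_2P_3| = √((0)² + (-8)²) = √64 = 8
|P_3P_4| = √((-24)² + (7)²) = √625 = 25
|P_4P_5| = √((14)² + (0)²) = √196 = 14
|P_5P_6| = √((3)² + (-4)²) = √25 = 5
|P_6P_1| = √((15)² + (20)²) = √625 = 25
Perimeter = 17 + 8 + 25 + 14 + 5 + 25 = 94.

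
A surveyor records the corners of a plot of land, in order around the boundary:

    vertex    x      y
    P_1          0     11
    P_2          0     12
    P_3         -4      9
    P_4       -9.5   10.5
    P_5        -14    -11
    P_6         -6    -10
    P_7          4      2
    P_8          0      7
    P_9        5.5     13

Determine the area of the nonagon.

Σ = (0) + (48) + (43.5) + (251.5) + (74) + (28) + (28) + (-38.5) + (60.5) = 495
Area = |Σ|/2 = 247.5.

247.5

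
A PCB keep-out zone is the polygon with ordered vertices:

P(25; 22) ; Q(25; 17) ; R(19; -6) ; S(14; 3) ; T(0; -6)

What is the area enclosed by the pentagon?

Cross-terms: -125, -473, 141, -84, 150  ⇒  Σ = -391
Area = |Σ|/2 = 195.5.

195.5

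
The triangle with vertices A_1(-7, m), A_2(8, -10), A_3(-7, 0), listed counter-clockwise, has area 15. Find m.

The doubled signed area Σ (x_i y_{i+1} − x_{i+1} y_i) is linear in m.
With m=0 it equals 0; the coefficient of m is -15 (from the two edges through A_1).
So -15·m + 0 = 2·15 = 30 ⇒ m = -2.

-2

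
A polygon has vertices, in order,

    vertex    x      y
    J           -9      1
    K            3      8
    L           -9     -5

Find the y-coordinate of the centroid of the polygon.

4/3

Apply Gauss's area formula. First the cross-terms c_i = x_i·y_{i+1} − x_{i+1}·y_i:
  -75, 57, -54  ⇒  2A = -72, A = -36.
Then Σ (y_i + y_{i+1})·c_i = -288, so ȳ = -288 / (6·(-36)) = 4/3.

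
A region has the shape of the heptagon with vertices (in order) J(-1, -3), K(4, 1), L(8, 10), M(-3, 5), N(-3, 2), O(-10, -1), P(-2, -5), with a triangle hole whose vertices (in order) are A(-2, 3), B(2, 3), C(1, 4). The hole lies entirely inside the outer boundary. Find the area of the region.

95

Outer boundary:
Apply Gauss's area formula: 2A = Σ (x_i·y_{i+1} − x_{i+1}·y_i), indices taken mod 7.
J→K: (-1)(1) − (4)(-3) = 11
K→L: (4)(10) − (8)(1) = 32
L→M: (8)(5) − (-3)(10) = 70
M→N: (-3)(2) − (-3)(5) = 9
N→O: (-3)(-1) − (-10)(2) = 23
O→P: (-10)(-5) − (-2)(-1) = 48
P→J: (-2)(-3) − (-1)(-5) = 1
Σ = 194
Area = |Σ|/2 = 97.
Hole:
Apply the shoelace (surveyor's) formula: 2A = Σ (x_i·y_{i+1} − x_{i+1}·y_i), indices taken mod 3.
Σ = (-12) + (5) + (11) = 4
Area = |Σ|/2 = 2.
Net area = 97 − 2 = 95.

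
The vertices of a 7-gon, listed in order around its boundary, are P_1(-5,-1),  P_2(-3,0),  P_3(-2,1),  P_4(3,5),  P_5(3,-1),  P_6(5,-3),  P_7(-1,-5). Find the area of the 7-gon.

Σ = (-3) + (-3) + (-13) + (-18) + (-4) + (-28) + (-24) = -93
Area = |Σ|/2 = 46.5.

46.5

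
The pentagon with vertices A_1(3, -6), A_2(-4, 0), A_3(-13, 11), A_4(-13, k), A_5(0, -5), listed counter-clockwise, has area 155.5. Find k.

-12

Write out the shoelace sum; only the two edges meeting at A_4 involve k:
2·Area = [((-13)·k − (-13)·11) + ((-13)·(-5) − 0·k)] + -53
       = -13·k + 155 = 311
⇒ k = -12.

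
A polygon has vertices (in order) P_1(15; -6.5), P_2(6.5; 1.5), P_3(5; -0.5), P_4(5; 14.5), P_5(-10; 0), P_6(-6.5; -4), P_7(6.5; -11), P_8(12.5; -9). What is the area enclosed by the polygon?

272.125

Apply the shoelace (surveyor's) formula: 2A = Σ (x_i·y_{i+1} − x_{i+1}·y_i), indices taken mod 8.
Cross-terms: 64.75, -10.75, 75, 145, 40, 97.5, 79, 53.75  ⇒  Σ = 544.25
Area = |Σ|/2 = 272.125.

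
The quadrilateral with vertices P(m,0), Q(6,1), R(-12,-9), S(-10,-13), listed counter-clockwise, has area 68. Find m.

8

The doubled signed area Σ (x_i y_{i+1} − x_{i+1} y_i) is linear in m.
With m=0 it equals 24; the coefficient of m is 14 (from the two edges through P).
So 14·m + 24 = 2·68 = 136 ⇒ m = 8.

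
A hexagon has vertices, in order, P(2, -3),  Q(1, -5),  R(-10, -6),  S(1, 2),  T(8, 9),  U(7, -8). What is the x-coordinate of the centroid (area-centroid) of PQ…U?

Apply the surveyor's formula. First the cross-terms c_i = x_i·y_{i+1} − x_{i+1}·y_i:
  -7, -56, -14, -7, -127, -5  ⇒  2A = -216, A = -108.
Then Σ (x_i + x_{i+1})·c_i = -1404, so x̄ = -1404 / (6·(-108)) = 13/6.

13/6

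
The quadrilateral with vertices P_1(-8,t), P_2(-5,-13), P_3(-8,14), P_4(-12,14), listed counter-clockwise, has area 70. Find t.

-6

The doubled signed area Σ (x_i y_{i+1} − x_{i+1} y_i) is linear in t.
With t=0 it equals 98; the coefficient of t is -7 (from the two edges through P_1).
So -7·t + 98 = 2·70 = 140 ⇒ t = -6.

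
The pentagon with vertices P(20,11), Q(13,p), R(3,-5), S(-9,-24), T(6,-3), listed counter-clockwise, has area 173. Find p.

The doubled signed area Σ (x_i y_{i+1} − x_{i+1} y_i) is linear in p.
With p=0 it equals -28; the coefficient of p is 17 (from the two edges through Q).
So 17·p + -28 = 2·173 = 346 ⇒ p = 22.

22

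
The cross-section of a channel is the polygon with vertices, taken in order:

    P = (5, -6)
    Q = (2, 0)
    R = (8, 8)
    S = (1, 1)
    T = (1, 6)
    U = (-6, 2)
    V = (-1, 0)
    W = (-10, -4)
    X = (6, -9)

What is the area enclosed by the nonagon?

100

Apply the shoelace formula: 2A = Σ (x_i·y_{i+1} − x_{i+1}·y_i), indices taken mod 9.
Cross-terms: 12, 16, 0, 5, 38, 2, 4, 114, 9  ⇒  Σ = 200
Area = |Σ|/2 = 100.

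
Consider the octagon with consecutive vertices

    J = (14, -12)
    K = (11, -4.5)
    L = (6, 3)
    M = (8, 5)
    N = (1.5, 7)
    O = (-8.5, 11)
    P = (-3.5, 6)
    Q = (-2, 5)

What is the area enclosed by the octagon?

97.75

Cross-terms: 69, 60, 6, 48.5, 76, -12.5, -5.5, -46  ⇒  Σ = 195.5
Area = |Σ|/2 = 97.75.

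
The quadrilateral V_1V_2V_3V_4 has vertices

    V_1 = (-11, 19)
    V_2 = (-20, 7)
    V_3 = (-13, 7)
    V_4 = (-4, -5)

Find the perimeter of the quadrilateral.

62

|V_1V_2| = √((-9)² + (-12)²) = √225 = 15
|V_2V_3| = √((7)² + (0)²) = √49 = 7
|V_3V_4| = √((9)² + (-12)²) = √225 = 15
|V_4V_1| = √((-7)² + (24)²) = √625 = 25
Perimeter = 15 + 7 + 15 + 25 = 62.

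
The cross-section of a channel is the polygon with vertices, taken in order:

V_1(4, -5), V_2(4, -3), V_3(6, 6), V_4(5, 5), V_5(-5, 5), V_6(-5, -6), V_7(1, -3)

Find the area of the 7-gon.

Apply the shoelace formula: 2A = Σ (x_i·y_{i+1} − x_{i+1}·y_i), indices taken mod 7.
Σ = (8) + (42) + (0) + (50) + (55) + (21) + (7) = 183
Area = |Σ|/2 = 91.5.

91.5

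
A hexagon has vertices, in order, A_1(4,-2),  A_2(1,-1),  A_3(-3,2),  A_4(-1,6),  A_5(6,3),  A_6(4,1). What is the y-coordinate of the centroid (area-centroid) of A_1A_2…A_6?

81/38

Apply the surveyor's formula. First the cross-terms c_i = x_i·y_{i+1} − x_{i+1}·y_i:
  -2, -1, -16, -39, -6, -12  ⇒  2A = -76, A = -38.
Then Σ (y_i + y_{i+1})·c_i = -486, so ȳ = -486 / (6·(-38)) = 81/38.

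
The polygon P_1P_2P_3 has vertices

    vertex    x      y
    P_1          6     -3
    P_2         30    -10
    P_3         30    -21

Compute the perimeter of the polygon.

66

|P_1P_2| = √((24)² + (-7)²) = √625 = 25
|P_2P_3| = √((0)² + (-11)²) = √121 = 11
|P_3P_1| = √((-24)² + (18)²) = √900 = 30
Perimeter = 25 + 11 + 30 = 66.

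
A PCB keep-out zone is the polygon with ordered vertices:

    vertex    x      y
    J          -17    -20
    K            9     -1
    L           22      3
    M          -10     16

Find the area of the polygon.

Apply the surveyor's formula: 2A = Σ (x_i·y_{i+1} − x_{i+1}·y_i), indices taken mod 4.
Σ = (197) + (49) + (382) + (472) = 1100
Area = |Σ|/2 = 550.

550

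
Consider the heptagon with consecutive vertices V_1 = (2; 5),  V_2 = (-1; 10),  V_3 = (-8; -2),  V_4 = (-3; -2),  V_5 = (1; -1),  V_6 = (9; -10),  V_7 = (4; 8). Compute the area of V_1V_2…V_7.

118.5

Cross-terms: 25, 82, 10, 5, -1, 112, 4  ⇒  Σ = 237
Area = |Σ|/2 = 118.5.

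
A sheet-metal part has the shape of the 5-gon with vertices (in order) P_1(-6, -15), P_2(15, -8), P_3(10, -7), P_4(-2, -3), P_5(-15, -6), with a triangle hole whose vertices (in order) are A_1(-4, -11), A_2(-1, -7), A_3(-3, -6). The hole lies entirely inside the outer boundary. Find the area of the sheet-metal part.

Outer boundary:
Apply the surveyor's formula: 2A = Σ (x_i·y_{i+1} − x_{i+1}·y_i), indices taken mod 5.
Cross-terms: 273, -25, -44, -33, 189  ⇒  Σ = 360
Area = |Σ|/2 = 180.
Hole:
Σ = (17) + (-15) + (9) = 11
Area = |Σ|/2 = 5.5.
Net area = 180 − 5.5 = 174.5.

174.5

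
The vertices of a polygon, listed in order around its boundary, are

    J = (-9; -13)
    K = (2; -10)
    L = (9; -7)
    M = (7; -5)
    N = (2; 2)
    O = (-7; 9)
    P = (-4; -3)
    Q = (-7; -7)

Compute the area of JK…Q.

172

Apply the shoelace (surveyor's) formula: 2A = Σ (x_i·y_{i+1} − x_{i+1}·y_i), indices taken mod 8.
Σ = (116) + (76) + (4) + (24) + (32) + (57) + (7) + (28) = 344
Area = |Σ|/2 = 172.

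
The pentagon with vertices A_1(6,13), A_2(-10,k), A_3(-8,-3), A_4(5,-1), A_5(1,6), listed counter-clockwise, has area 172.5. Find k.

11

The doubled signed area Σ (x_i y_{i+1} − x_{i+1} y_i) is linear in k.
With k=0 it equals 191; the coefficient of k is 14 (from the two edges through A_2).
So 14·k + 191 = 2·172.5 = 345 ⇒ k = 11.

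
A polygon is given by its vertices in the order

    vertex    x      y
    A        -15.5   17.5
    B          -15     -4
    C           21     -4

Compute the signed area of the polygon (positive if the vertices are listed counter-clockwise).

Apply Gauss's area formula: 2A = Σ (x_i·y_{i+1} − x_{i+1}·y_i), indices taken mod 3.
A→B: (-15.5)(-4) − (-15)(17.5) = 324.5
B→C: (-15)(-4) − (21)(-4) = 144
C→A: (21)(17.5) − (-15.5)(-4) = 305.5
Σ = 774
Signed area = Σ/2 = 387 (positive ⇒ counter-clockwise traversal).

387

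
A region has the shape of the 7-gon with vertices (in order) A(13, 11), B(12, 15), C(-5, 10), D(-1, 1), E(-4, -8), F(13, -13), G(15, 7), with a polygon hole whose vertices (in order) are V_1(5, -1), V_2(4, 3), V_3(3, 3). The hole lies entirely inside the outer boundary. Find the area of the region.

393.5

Outer boundary:
Apply Gauss's area formula: 2A = Σ (x_i·y_{i+1} − x_{i+1}·y_i), indices taken mod 7.
Cross-terms: 63, 195, 5, 12, 156, 286, 74  ⇒  Σ = 791
Area = |Σ|/2 = 395.5.
Hole:
Σ = (19) + (3) + (-18) = 4
Area = |Σ|/2 = 2.
Net area = 395.5 − 2 = 393.5.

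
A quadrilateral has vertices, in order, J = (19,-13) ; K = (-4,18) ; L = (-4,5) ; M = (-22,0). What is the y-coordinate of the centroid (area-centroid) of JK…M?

-29/123

Apply the surveyor's formula. First the cross-terms c_i = x_i·y_{i+1} − x_{i+1}·y_i:
  290, 52, 110, 286  ⇒  2A = 738, A = 369.
Then Σ (y_i + y_{i+1})·c_i = -522, so ȳ = -522 / (6·369) = -29/123.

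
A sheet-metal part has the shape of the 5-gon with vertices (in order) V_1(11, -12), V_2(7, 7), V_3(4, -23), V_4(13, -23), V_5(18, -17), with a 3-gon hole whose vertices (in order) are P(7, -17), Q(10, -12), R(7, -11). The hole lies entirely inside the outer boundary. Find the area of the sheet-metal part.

Outer boundary:
Σ = (161) + (-189) + (207) + (193) + (-29) = 343
Area = |Σ|/2 = 171.5.
Hole:
Apply Gauss's area formula: 2A = Σ (x_i·y_{i+1} − x_{i+1}·y_i), indices taken mod 3.
Σ = (86) + (-26) + (-42) = 18
Area = |Σ|/2 = 9.
Net area = 171.5 − 9 = 162.5.

162.5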